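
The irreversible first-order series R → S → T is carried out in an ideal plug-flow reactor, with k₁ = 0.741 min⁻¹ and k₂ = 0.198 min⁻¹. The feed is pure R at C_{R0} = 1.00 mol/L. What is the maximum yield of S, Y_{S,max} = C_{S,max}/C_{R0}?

0.618

At the optimum, C_{S,max}/C_{R0} = (k₁/k₂)^[k₂/(k₂−k₁)].
= (0.741/0.198)^(0.198/(0.198−0.741)) = (3.742)^(-0.3646) = 0.6180.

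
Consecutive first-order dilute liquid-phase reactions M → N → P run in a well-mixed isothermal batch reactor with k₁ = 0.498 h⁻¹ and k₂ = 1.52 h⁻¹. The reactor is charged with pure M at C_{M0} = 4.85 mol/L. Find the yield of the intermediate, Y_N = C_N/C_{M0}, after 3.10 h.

Solving the coupled first-order balances gives C_N(t) = [k₁/(k₂−k₁)]·C_{M0}·(e^(−k₁t) − e^(−k₂t)).
e^(−k₁t) = e^(−0.498×3.10) = e^(−1.544) = 0.2136; e^(−k₂t) = e^(−4.712) = 0.008987.
C_N = 0.498×4.85/(1.52−0.498) × (0.2136−0.008987) = 2.363×0.2046 = 0.4835 mol/L.
Y_N = C_N/C_{M0} = 0.4835/4.85 = 0.0997.

0.0997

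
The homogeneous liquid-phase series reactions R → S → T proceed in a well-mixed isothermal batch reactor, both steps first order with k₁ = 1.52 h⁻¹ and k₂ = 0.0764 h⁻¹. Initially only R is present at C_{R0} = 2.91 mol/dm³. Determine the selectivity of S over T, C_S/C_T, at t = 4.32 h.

3.11

Solving the coupled first-order balances gives C_S(t) = [k₁/(k₂−k₁)]·C_{R0}·(e^(−k₁t) − e^(−k₂t)).
e^(−k₁t) = e^(−1.52×4.32) = e^(−6.566) = 0.001407; e^(−k₂t) = e^(−0.3300) = 0.7189.
C_S = 1.52×2.91/(0.0764−1.52) × (0.001407−0.7189) = (-3.064)×(-0.7175) = 2.198 mol/dm³.
C_R = C_{R0}e^(−k₁t) = 0.004094 mol/dm³, so C_T = C_{R0}−C_R−C_S = 0.7075 mol/dm³; C_S/C_T = 3.11.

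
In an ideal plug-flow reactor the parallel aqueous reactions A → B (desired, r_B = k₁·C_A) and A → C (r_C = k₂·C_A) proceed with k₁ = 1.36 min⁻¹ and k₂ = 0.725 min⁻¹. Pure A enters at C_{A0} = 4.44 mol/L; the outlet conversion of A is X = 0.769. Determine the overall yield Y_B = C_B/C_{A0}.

C_A = C_{A0}(1−X) = 1.026 mol/L.
Both paths are first order in A, so the instantaneous fraction to B is constant: dC_B/d(−C_A) = k₁/(k₁+k₂) = 0.6523.
C_B = 0.6523·(C_{A0}−C_A) = 0.6523×3.414 = 2.23 mol/L.
Y_B = C_B/C_{A0} = 2.227/4.44 = 0.502.

0.502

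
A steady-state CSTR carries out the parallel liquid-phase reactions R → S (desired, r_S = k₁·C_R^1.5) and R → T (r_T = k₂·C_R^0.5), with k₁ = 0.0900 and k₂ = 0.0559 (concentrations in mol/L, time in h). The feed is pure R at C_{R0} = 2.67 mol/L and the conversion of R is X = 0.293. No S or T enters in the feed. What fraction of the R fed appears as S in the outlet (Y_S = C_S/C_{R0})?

0.220

Exit C_R = C_{R0}(1−X) = 2.67×0.707 = 1.888 mol/L.
Rates in a CSTR are evaluated at the outlet concentration: r_S = 0.0900×1.888^1.5 = 0.2334, r_T = 0.0559×1.888^0.5 = 0.07680.
Fraction of consumed R going to S: r_S/(r_S+r_T) = 0.7524.
C_S = 0.7524·C_{R0}·X = 0.7524×2.67×0.293 = 0.589 mol/L; Y_S = C_S/C_{R0} = 0.220.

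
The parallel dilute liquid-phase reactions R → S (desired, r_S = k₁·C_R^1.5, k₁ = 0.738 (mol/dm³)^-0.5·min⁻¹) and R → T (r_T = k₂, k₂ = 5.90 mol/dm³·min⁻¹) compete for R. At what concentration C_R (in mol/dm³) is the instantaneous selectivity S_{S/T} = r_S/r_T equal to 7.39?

15.2 mol/dm³

S_{S/T} = (k₁/k₂)·C_R^1.5 ⇒ C_R = (S·k₂/k₁)^(1/1.5).
= (7.39×5.90/0.738)^(0.6667) = (59.08)^(0.6667) = 15.2 mol/dm³.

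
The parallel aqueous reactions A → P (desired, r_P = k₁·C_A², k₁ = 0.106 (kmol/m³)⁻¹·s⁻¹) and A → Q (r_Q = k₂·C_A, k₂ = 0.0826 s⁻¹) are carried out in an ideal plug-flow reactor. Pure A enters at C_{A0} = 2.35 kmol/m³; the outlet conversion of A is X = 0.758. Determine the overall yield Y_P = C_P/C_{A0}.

0.479

C_A = C_{A0}(1−X) = 0.5687 kmol/m³.
Along a PFR/batch, dC_Q/dC_A = −r_Q/(r_P+r_Q) = −k₂/(k₂+k₁·C_A).
Integrating from C_{A0} to C_A: C_Q = (0.0826/0.106)·ln[(0.0826+0.106·2.35)/(0.0826+0.106·0.569)] = 0.7792·ln(0.3317/0.1429) = 0.6563 kmol/m³.
Then C_P = (C_{A0}−C_A) − C_Q = 1.781 − 0.6563 = 1.125 kmol/m³.
Y_P = C_P/C_{A0} = 1.125/2.35 = 0.479.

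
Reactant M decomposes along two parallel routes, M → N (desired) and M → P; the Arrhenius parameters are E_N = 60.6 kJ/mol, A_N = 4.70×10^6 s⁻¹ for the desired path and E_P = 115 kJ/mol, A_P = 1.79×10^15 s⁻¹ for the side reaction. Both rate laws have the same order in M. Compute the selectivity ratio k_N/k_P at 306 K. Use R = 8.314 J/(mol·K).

k_N/k_P = (A_N/A_P)·exp[−(E_N−E_P)/(RT)] = (A_N/A_P)·exp[(E_P−E_N)/(RT)].
(E_P−E_N)/(RT) = (115−60.6)×10³/(8.314×306) = 54400/2544 = 21.38.
k_N/k_P = (4.70×10^6/1.79×10^15)·exp(21.38) = 2.626×10^-9 × 1.934×10^9 = 5.08.
Since E_N < E_P, lowering the temperature improves selectivity toward N.

5.08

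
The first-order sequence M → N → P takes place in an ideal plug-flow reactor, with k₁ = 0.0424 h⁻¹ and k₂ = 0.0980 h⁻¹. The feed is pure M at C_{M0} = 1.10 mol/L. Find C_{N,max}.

For a first-order series the maximum intermediate yield is C_{N,max}/C_{M0} = (k₁/k₂)^[k₂/(k₂−k₁)].
= (0.0424/0.0980)^(0.0980/(0.0980−0.0424)) = (0.4327)^(1.763) = 0.2284.
C_{N,max} = 0.2284×1.10 = 0.251 mol/L.

0.251 mol/L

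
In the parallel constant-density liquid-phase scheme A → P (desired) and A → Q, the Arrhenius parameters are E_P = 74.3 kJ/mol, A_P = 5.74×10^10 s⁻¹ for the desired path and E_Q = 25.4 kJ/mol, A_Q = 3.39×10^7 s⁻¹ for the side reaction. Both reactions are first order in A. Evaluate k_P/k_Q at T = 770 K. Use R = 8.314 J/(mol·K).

With equal orders, S_{P/Q} = k_P/k_Q = (A_P/A_Q)·exp[(E_Q−E_P)/(RT)].
(E_Q−E_P)/(RT) = (25.4−74.3)×10³/(8.314×770) = -48900/6402 = -7.639.
k_P/k_Q = (5.74×10^10/3.39×10^7)·exp(-7.639) = 1693 × 4.815×10^-4 = 0.815.

0.815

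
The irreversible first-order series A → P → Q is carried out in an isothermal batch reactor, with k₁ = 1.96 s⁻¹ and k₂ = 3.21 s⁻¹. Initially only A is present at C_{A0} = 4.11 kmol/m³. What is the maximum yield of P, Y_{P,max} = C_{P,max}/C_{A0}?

0.282

At the optimum, C_{P,max}/C_{A0} = (k₁/k₂)^[k₂/(k₂−k₁)].
= (1.96/3.21)^(3.21/(3.21−1.96)) = (0.6106)^(2.568) = 0.2817.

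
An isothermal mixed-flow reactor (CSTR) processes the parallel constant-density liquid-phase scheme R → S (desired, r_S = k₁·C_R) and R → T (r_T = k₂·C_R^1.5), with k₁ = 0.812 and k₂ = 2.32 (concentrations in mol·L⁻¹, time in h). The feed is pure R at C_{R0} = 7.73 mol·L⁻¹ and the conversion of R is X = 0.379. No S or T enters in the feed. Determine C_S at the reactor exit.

Exit C_R = C_{R0}(1−X) = 7.73×0.621 = 4.800 mol·L⁻¹.
A CSTR operates uniformly at the exit composition, giving r_S = 3.898 and r_T = 24.40 (each k·C_R^n at C_R = 4.800).
Fraction of consumed R going to S: r_S/(r_S+r_T) = 0.1377.
C_S = 0.1377·C_{R0}·X = 0.1377×7.73×0.379 = 0.404 mol·L⁻¹.

0.404 mol·L⁻¹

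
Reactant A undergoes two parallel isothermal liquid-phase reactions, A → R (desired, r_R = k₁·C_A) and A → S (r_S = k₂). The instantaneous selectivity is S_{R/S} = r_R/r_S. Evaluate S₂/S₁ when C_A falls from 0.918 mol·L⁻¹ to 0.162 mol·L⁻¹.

0.176

S_{R/S} = (k₁/k₂)·C_A, so S₂/S₁ = (C_{A,2}/C_{A,1}).
= 0.162/0.918 = 0.176.
Selectivity toward R falls as C_A falls — high-concentration operation is favoured.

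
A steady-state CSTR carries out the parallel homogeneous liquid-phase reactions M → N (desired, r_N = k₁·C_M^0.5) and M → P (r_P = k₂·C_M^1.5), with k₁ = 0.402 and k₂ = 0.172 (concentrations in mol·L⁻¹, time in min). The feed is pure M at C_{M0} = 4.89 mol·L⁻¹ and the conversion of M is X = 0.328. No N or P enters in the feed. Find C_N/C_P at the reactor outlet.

Exit C_M = C_{M0}(1−X) = 4.89×0.672 = 3.286 mol·L⁻¹.
A CSTR operates uniformly at the exit composition, giving r_N = 0.7287 and r_P = 1.025 (each k·C_M^n at C_M = 3.286).
Overall selectivity = C_N/C_P = r_Nτ/(r_Pτ) = r_N/r_P = 0.711.

0.711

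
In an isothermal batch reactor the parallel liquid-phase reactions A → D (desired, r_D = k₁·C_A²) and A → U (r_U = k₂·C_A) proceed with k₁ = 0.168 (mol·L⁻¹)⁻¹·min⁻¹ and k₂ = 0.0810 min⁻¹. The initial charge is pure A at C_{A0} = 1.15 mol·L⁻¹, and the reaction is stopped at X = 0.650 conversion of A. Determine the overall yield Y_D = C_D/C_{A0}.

0.393

C_A = C_{A0}(1−X) = 0.4025 mol·L⁻¹.
Along a PFR/batch, dC_U/dC_A = −r_U/(r_D+r_U) = −k₂/(k₂+k₁·C_A).
Integrating from C_{A0} to C_A: C_U = (0.0810/0.168)·ln[(0.0810+0.168·1.15)/(0.0810+0.168·0.402)] = 0.4821·ln(0.2742/0.1486) = 0.2953 mol·L⁻¹.
Then C_D = (C_{A0}−C_A) − C_U = 0.7475 − 0.2953 = 0.4522 mol·L⁻¹.
Y_D = C_D/C_{A0} = 0.4522/1.15 = 0.393.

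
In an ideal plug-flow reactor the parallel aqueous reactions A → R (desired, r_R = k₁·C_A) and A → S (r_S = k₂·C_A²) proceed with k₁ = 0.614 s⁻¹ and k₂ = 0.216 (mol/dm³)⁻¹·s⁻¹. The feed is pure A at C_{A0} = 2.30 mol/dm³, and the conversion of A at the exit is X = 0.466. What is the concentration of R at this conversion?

C_A = C_{A0}(1−X) = 1.228 mol/dm³.
Along a PFR/batch, dC_R/dC_A = −r_R/(r_R+r_S) = −k₁/(k₁+k₂·C_A).
Integrating from C_{A0} to C_A: C_R = (0.614/0.216)·ln[(0.614+0.216·2.30)/(0.614+0.216·1.23)] = 2.843·ln(1.111/0.8793) = 0.6644 mol/dm³.

0.664 mol/dm³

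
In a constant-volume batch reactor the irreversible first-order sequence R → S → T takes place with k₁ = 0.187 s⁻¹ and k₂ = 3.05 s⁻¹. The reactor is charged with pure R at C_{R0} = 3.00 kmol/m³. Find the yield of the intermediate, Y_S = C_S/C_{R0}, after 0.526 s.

Solving the coupled first-order balances gives C_S(t) = [k₁/(k₂−k₁)]·C_{R0}·(e^(−k₁t) − e^(−k₂t)).
e^(−k₁t) = e^(−0.187×0.526) = e^(−0.09836) = 0.9063; e^(−k₂t) = e^(−1.604) = 0.2010.
C_S = 0.187×3.00/(3.05−0.187) × (0.9063−0.2010) = 0.1959×0.7053 = 0.1382 kmol/m³.
Y_S = C_S/C_{R0} = 0.1382/3.00 = 0.0461.

0.0461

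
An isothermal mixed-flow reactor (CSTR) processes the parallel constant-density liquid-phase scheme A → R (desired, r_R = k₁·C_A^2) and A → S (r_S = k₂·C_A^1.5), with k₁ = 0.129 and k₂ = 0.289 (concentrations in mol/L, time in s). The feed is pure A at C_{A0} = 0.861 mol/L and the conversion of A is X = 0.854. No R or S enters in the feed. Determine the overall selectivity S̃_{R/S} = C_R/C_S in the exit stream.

Exit C_A = C_{A0}(1−X) = 0.861×0.146 = 0.1257 mol/L.
In a CSTR the entire volume is at exit conditions, so r_R = 0.129×0.1257^2 = 0.002038 and r_S = 0.289×0.1257^1.5 = 0.01288.
Overall selectivity = C_R/C_S = r_Rτ/(r_Sτ) = r_R/r_S = 0.158.

0.158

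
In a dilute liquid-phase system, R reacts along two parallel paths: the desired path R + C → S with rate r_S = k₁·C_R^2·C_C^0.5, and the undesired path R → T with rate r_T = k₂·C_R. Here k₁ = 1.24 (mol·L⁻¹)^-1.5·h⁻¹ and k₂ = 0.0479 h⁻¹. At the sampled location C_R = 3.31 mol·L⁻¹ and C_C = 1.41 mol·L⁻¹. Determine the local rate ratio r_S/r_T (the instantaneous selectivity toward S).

102

S_{S/T} = r_S/r_T = (k₁·C_R^2·C_C^0.5)/(k₂·C_R) = (k₁/k₂)·C_R·C_C^0.5.
= (1.24×3.310^2×1.410^0.5) / (0.0479×3.310) = 16.13/0.1585 = 102.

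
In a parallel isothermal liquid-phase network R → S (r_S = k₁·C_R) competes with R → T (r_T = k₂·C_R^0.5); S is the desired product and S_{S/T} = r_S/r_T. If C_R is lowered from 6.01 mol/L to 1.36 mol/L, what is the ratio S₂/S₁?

S_{S/T} = (k₁/k₂)·C_R^0.5, so S₂/S₁ = (C_{R,2}/C_{R,1})^0.5.
= (1.36/6.01)^0.5 = (0.2263)^0.5 = 0.476.

0.476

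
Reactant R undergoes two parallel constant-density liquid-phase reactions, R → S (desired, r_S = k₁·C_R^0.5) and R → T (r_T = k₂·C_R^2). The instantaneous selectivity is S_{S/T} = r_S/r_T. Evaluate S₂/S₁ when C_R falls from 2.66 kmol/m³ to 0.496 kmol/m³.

12.4

S_{S/T} = (k₁/k₂)·C_R^-1.5, so S₂/S₁ = (C_{R,2}/C_{R,1})^-1.5.
= (0.496/2.66)^(-1.5) = (0.1865)^(-1.5) = 12.4.
Selectivity toward S rises as C_R falls — low-concentration operation is favoured.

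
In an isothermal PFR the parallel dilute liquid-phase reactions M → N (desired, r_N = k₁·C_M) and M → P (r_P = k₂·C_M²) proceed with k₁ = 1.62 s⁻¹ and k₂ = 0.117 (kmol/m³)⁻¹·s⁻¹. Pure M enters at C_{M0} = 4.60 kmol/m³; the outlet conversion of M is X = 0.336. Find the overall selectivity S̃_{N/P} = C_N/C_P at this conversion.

C_M = C_{M0}(1−X) = 3.054 kmol/m³.
Along a PFR/batch, dC_N/dC_M = −r_N/(r_N+r_P) = −k₁/(k₁+k₂·C_M).
Integrating from C_{M0} to C_M: C_N = (1.62/0.117)·ln[(1.62+0.117·4.60)/(1.62+0.117·3.05)] = 13.85·ln(2.158/1.977) = 1.212 kmol/m³.
C_P = (C_{M0}−C_M)−C_N = 0.3339 kmol/m³; S̃_{N/P} = 1.212/0.3339 = 3.63.

3.63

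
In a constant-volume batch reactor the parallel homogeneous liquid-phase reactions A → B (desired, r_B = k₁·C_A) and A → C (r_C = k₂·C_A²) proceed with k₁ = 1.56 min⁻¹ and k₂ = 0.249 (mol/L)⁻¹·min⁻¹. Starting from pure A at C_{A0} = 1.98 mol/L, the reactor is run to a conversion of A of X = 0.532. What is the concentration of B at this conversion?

C_A = C_{A0}(1−X) = 0.9266 mol/L.
Along a PFR/batch, dC_B/dC_A = −r_B/(r_B+r_C) = −k₁/(k₁+k₂·C_A).
Integrating from C_{A0} to C_A: C_B = (1.56/0.249)·ln[(1.56+0.249·1.98)/(1.56+0.249·0.927)] = 6.265·ln(2.053/1.791) = 0.8564 mol/L.

0.856 mol/L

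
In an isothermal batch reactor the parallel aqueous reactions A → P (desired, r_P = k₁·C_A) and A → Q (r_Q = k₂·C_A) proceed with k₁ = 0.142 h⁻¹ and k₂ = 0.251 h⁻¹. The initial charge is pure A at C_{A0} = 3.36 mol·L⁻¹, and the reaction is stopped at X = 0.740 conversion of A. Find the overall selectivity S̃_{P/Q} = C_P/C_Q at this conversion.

C_A = C_{A0}(1−X) = 0.8736 mol·L⁻¹.
Both paths are first order in A, so the instantaneous fraction to P is constant: dC_P/d(−C_A) = k₁/(k₁+k₂) = 0.3613.
C_P = 0.3613·(C_{A0}−C_A) = 0.3613×2.486 = 0.898 mol·L⁻¹.
C_Q = (C_{A0}−C_A)−C_P = 1.588 mol·L⁻¹; S̃_{P/Q} = 0.8984/1.588 = 0.566.

0.566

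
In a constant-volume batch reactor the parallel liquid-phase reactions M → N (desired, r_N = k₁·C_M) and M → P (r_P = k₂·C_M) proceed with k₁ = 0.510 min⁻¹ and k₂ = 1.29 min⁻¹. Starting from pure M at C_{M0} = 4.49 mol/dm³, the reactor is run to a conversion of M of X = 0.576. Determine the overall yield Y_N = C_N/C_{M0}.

0.163

C_M = C_{M0}(1−X) = 1.904 mol/dm³.
Both paths are first order in M, so the instantaneous fraction to N is constant: dC_N/d(−C_M) = k₁/(k₁+k₂) = 0.2833.
C_N = 0.2833·(C_{M0}−C_M) = 0.2833×2.586 = 0.733 mol/dm³.
Y_N = C_N/C_{M0} = 0.7328/4.49 = 0.163.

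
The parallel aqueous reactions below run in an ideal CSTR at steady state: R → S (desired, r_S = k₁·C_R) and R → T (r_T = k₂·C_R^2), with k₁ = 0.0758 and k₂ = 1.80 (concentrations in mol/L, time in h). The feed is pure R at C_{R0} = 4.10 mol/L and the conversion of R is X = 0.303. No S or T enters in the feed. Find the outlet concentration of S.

0.0180 mol/L

Exit C_R = C_{R0}(1−X) = 4.10×0.697 = 2.858 mol/L.
In a CSTR the entire volume is at exit conditions, so r_S = 0.0758×2.858 = 0.2166 and r_T = 1.80×2.858^2 = 14.70.
Fraction of consumed R going to S: r_S/(r_S+r_T) = 0.01452.
C_S = 0.01452·C_{R0}·X = 0.01452×4.10×0.303 = 0.0180 mol/L.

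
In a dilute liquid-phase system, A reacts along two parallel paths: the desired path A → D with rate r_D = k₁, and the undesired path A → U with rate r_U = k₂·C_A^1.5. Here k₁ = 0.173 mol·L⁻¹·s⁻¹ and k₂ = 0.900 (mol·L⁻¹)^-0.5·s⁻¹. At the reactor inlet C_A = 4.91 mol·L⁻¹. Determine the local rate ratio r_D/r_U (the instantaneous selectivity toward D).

S_{D/U} = r_D/r_U = (k₁)/(k₂·C_A^1.5) = (k₁/k₂)·C_A^-1.5.
= (0.173) / (0.900×4.910^1.5) = 0.1730/9.792 = 0.0177.

0.0177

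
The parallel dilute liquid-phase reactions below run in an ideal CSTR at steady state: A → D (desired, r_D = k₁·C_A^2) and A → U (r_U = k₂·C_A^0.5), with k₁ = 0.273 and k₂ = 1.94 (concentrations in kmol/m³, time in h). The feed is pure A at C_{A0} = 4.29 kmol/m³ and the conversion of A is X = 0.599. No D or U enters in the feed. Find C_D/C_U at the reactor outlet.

0.318

Exit C_A = C_{A0}(1−X) = 4.29×0.401 = 1.720 kmol/m³.
In a CSTR the entire volume is at exit conditions, so r_D = 0.273×1.720^2 = 0.8079 and r_U = 1.94×1.720^0.5 = 2.545.
Overall selectivity = C_D/C_U = r_Dτ/(r_Uτ) = r_D/r_U = 0.318.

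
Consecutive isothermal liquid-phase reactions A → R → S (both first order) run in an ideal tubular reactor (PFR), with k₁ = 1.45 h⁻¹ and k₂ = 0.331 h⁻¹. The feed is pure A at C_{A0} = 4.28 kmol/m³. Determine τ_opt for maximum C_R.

1.32 h

The intermediate peaks when r₁ = r₂, i.e. k₁e^(−k₁τ) = k₂e^(−k₂τ), giving τ_opt = ln(k₂/k₁)/(k₂−k₁).
= ln(0.331/1.45)/(0.331−1.45) = ln(0.2283)/-1.119 = -1.477/-1.119 = 1.32 h.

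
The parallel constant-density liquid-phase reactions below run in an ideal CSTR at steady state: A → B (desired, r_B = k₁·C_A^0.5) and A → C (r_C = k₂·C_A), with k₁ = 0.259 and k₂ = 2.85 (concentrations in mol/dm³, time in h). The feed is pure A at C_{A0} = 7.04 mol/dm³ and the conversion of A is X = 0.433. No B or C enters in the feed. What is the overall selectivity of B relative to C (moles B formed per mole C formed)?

Exit C_A = C_{A0}(1−X) = 7.04×0.567 = 3.992 mol/dm³.
In a CSTR the entire volume is at exit conditions, so r_B = 0.259×3.992^0.5 = 0.5175 and r_C = 2.85×3.992 = 11.38.
Overall selectivity = C_B/C_C = r_Bτ/(r_Cτ) = r_B/r_C = 0.0455.

0.0455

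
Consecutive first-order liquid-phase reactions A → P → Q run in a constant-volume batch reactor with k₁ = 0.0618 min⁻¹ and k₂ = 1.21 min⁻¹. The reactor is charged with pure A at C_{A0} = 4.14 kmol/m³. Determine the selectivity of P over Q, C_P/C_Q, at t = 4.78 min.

Solving the coupled first-order balances gives C_P(t) = [k₁/(k₂−k₁)]·C_{A0}·(e^(−k₁t) − e^(−k₂t)).
e^(−k₁t) = e^(−0.0618×4.78) = e^(−0.2954) = 0.7442; e^(−k₂t) = e^(−5.784) = 0.003077.
C_P = 0.0618×4.14/(1.21−0.0618) × (0.7442−0.003077) = 0.2228×0.7412 = 0.1652 kmol/m³.
C_A = C_{A0}e^(−k₁t) = 3.081 kmol/m³, so C_Q = C_{A0}−C_A−C_P = 0.8937 kmol/m³; C_P/C_Q = 0.185.

0.185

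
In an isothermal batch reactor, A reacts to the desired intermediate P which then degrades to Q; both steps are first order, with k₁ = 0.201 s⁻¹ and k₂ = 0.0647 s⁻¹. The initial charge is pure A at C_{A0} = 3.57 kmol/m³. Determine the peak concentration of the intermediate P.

Evaluating C_P at t_opt = ln(k₂/k₁)/(k₂−k₁) gives C_{P,max}/C_{A0} = (k₁/k₂)^[k₂/(k₂−k₁)].
= (0.201/0.0647)^(0.0647/(0.0647−0.201)) = (3.107)^(-0.4747) = 0.5839.
C_{P,max} = 0.5839×3.57 = 2.08 kmol/m³.

2.08 kmol/m³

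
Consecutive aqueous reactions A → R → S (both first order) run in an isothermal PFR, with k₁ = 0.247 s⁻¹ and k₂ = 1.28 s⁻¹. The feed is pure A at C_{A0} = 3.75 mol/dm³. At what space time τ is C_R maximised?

The intermediate peaks when r₁ = r₂, i.e. k₁e^(−k₁τ) = k₂e^(−k₂τ), giving τ_opt = ln(k₂/k₁)/(k₂−k₁).
= ln(1.28/0.247)/(1.28−0.247) = ln(5.182)/1.033 = 1.645/1.033 = 1.59 s.

1.59 s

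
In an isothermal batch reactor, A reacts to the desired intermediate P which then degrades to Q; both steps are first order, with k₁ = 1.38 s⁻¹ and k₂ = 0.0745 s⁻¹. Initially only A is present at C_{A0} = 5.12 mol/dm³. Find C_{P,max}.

At the optimum, C_{P,max}/C_{A0} = (k₁/k₂)^[k₂/(k₂−k₁)].
= (1.38/0.0745)^(0.0745/(0.0745−1.38)) = (18.52)^(-0.05707) = 0.8466.
C_{P,max} = 0.8466×5.12 = 4.33 mol/dm³.

4.33 mol/dm³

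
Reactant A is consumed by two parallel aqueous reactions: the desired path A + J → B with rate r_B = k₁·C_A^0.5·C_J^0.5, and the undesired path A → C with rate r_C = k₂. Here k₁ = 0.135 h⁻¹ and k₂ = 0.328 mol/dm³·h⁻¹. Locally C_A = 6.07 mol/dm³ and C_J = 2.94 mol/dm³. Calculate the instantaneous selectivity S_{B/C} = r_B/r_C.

1.74

S_{B/C} = r_B/r_C = (k₁·C_A^0.5·C_J^0.5)/(k₂) = (k₁/k₂)·C_A^0.5·C_J^0.5.
= (0.135×6.070^0.5×2.940^0.5) / (0.328) = 0.5703/0.3280 = 1.74.
Since the desired path is higher order in A, keeping C_A high (PFR or concentrated feed) favours B.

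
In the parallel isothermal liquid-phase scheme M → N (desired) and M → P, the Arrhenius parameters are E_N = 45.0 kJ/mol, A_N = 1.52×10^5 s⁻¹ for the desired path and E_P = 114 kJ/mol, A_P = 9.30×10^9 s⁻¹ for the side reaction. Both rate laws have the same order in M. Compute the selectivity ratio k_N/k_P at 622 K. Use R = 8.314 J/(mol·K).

Since both paths have the same order in M, the concentration cancels and S_{N/P} = k_N/k_P = (A_N/A_P)·exp[(E_P−E_N)/(RT)].
(E_P−E_N)/(RT) = (114−45.0)×10³/(8.314×622) = 69000/5171 = 13.34.
k_N/k_P = (1.52×10^5/9.30×10^9)·exp(13.34) = 1.634×10^-5 × 6.233×10^5 = 10.2.

10.2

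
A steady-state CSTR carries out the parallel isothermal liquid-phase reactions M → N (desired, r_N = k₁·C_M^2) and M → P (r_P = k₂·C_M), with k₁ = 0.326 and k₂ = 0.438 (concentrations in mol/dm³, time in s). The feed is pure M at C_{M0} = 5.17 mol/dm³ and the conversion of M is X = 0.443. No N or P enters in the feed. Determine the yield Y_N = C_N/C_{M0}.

0.302

Exit C_M = C_{M0}(1−X) = 5.17×0.557 = 2.880 mol/dm³.
In a CSTR the entire volume is at exit conditions, so r_N = 0.326×2.880^2 = 2.703 and r_P = 0.438×2.880 = 1.261.
Fraction of consumed M going to N: r_N/(r_N+r_P) = 0.6819.
C_N = 0.6819·C_{M0}·X = 0.6819×5.17×0.443 = 1.56 mol/dm³; Y_N = C_N/C_{M0} = 0.302.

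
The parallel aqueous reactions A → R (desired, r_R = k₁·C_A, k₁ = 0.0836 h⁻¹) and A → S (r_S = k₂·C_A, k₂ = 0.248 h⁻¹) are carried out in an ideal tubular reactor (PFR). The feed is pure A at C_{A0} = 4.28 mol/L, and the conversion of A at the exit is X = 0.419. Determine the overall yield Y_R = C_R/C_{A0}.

0.106

C_A = C_{A0}(1−X) = 2.487 mol/L.
Both paths are first order in A, so the instantaneous fraction to R is constant: dC_R/d(−C_A) = k₁/(k₁+k₂) = 0.2521.
C_R = 0.2521·(C_{A0}−C_A) = 0.2521×1.793 = 0.452 mol/L.
Y_R = C_R/C_{A0} = 0.4521/4.28 = 0.106.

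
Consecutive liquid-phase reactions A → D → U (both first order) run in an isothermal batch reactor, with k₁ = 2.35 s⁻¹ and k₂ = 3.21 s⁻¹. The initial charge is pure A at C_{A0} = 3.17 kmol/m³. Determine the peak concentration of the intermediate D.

For a first-order series the maximum intermediate yield is C_{D,max}/C_{A0} = (k₁/k₂)^[k₂/(k₂−k₁)].
= (2.35/3.21)^(3.21/(3.21−2.35)) = (0.7321)^(3.733) = 0.3122.
C_{D,max} = 0.3122×3.17 = 0.990 kmol/m³.

0.990 kmol/m³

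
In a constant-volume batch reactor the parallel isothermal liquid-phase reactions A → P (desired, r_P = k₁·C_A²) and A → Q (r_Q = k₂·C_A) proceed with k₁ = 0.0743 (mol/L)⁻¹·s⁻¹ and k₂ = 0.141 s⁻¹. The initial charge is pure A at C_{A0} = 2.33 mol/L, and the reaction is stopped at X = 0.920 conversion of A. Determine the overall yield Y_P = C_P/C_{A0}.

C_A = C_{A0}(1−X) = 0.1864 mol/L.
Along a PFR/batch, dC_Q/dC_A = −r_Q/(r_P+r_Q) = −k₂/(k₂+k₁·C_A).
Integrating from C_{A0} to C_A: C_Q = (0.141/0.0743)·ln[(0.141+0.0743·2.33)/(0.141+0.0743·0.186)] = 1.898·ln(0.3141/0.1548) = 1.342 mol/L.
Then C_P = (C_{A0}−C_A) − C_Q = 2.144 − 1.342 = 0.8013 mol/L.
Y_P = C_P/C_{A0} = 0.8013/2.33 = 0.344.

0.344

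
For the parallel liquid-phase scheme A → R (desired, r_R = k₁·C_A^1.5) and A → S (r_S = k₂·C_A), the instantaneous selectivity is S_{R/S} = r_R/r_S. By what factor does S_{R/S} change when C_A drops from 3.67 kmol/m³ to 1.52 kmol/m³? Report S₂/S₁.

S_{R/S} = (k₁/k₂)·C_A^0.5, so S₂/S₁ = (C_{A,2}/C_{A,1})^0.5.
= (1.52/3.67)^0.5 = (0.4142)^0.5 = 0.644.
Selectivity toward R falls as C_A falls — high-concentration operation is favoured.

0.644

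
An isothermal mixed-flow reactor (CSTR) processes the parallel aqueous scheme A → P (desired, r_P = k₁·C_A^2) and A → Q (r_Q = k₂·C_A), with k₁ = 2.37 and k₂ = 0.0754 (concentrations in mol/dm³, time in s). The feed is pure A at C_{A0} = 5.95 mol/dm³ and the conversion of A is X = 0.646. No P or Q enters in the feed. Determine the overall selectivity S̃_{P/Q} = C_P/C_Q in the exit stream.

66.2

Exit C_A = C_{A0}(1−X) = 5.95×0.354 = 2.106 mol/dm³.
In a CSTR the entire volume is at exit conditions, so r_P = 2.37×2.106^2 = 10.51 and r_Q = 0.0754×2.106 = 0.1588.
Overall selectivity = C_P/C_Q = r_Pτ/(r_Qτ) = r_P/r_Q = 66.2.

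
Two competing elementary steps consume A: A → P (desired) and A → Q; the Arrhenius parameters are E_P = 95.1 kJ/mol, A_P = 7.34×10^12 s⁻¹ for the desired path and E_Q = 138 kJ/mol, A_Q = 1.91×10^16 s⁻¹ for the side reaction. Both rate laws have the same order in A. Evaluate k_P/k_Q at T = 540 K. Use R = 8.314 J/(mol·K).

5.43

k_P/k_Q = (A_P/A_Q)·exp[−(E_P−E_Q)/(RT)] = (A_P/A_Q)·exp[(E_Q−E_P)/(RT)].
(E_Q−E_P)/(RT) = (138−95.1)×10³/(8.314×540) = 42900/4490 = 9.556.
k_P/k_Q = (7.34×10^12/1.91×10^16)·exp(9.556) = 3.843×10^-4 × 14122 = 5.43.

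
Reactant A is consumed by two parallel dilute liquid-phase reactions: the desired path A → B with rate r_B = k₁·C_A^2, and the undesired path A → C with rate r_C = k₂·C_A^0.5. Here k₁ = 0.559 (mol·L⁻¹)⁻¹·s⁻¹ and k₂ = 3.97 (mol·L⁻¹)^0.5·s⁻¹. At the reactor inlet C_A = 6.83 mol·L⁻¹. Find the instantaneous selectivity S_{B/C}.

2.51

S_{B/C} = r_B/r_C = (k₁·C_A^2)/(k₂·C_A^0.5) = (k₁/k₂)·C_A^1.5.
= (0.559×6.830^2) / (3.97×6.830^0.5) = 26.08/10.38 = 2.51.
Since the desired path is higher order in A, keeping C_A high (PFR or concentrated feed) favours B.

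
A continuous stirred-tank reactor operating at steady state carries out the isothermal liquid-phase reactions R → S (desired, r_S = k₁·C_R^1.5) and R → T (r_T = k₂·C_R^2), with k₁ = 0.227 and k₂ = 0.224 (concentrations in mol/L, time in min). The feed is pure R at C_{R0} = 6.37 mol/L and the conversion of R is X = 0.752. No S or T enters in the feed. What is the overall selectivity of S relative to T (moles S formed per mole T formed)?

0.806

Exit C_R = C_{R0}(1−X) = 6.37×0.248 = 1.580 mol/L.
In a CSTR the entire volume is at exit conditions, so r_S = 0.227×1.580^1.5 = 0.4507 and r_T = 0.224×1.580^2 = 0.5590.
Overall selectivity = C_S/C_T = r_Sτ/(r_Tτ) = r_S/r_T = 0.806.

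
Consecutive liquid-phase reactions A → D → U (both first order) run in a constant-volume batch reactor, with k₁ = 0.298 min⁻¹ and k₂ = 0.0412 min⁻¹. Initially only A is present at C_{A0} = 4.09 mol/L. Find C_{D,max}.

Evaluating C_D at t_opt = ln(k₂/k₁)/(k₂−k₁) gives C_{D,max}/C_{A0} = (k₁/k₂)^[k₂/(k₂−k₁)].
= (0.298/0.0412)^(0.0412/(0.0412−0.298)) = (7.233)^(-0.1604) = 0.7280.
C_{D,max} = 0.7280×4.09 = 2.98 mol/L.

2.98 mol/L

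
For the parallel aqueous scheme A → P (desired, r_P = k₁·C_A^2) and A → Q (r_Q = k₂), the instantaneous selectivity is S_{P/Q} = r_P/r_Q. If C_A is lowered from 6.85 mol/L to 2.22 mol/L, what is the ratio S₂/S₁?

0.105

S_{P/Q} = (k₁/k₂)·C_A^2, so S₂/S₁ = (C_{A,2}/C_{A,1})^2.
= (2.22/6.85)^2 = (0.3241)^2 = 0.105.
Selectivity toward P falls as C_A falls — high-concentration operation is favoured.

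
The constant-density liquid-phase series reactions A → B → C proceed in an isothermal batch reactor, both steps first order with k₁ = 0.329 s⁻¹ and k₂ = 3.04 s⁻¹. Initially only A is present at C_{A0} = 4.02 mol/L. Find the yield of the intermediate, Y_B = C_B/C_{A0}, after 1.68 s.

Solving the coupled first-order balances gives C_B(t) = [k₁/(k₂−k₁)]·C_{A0}·(e^(−k₁t) − e^(−k₂t)).
e^(−k₁t) = e^(−0.329×1.68) = e^(−0.5527) = 0.5754; e^(−k₂t) = e^(−5.107) = 0.006053.
C_B = 0.329×4.02/(3.04−0.329) × (0.5754−0.006053) = 0.4879×0.5693 = 0.2778 mol/L.
Y_B = C_B/C_{A0} = 0.2778/4.02 = 0.0691.

0.0691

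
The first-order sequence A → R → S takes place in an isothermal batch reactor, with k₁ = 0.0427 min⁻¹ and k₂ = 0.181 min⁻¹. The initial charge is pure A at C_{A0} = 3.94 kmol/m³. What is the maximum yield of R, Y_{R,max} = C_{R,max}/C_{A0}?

At the optimum, C_{R,max}/C_{A0} = (k₁/k₂)^[k₂/(k₂−k₁)].
= (0.0427/0.181)^(0.181/(0.181−0.0427)) = (0.2359)^(1.309) = 0.1510.

0.151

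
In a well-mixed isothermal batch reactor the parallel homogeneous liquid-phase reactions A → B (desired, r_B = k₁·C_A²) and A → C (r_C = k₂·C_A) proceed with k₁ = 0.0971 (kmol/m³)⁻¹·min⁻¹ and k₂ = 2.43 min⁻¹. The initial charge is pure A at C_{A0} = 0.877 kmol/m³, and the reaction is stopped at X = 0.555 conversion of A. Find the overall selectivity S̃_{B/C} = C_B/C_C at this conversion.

0.0253

C_A = C_{A0}(1−X) = 0.3903 kmol/m³.
Along a PFR/batch, dC_C/dC_A = −r_C/(r_B+r_C) = −k₂/(k₂+k₁·C_A).
Integrating from C_{A0} to C_A: C_C = (2.43/0.0971)·ln[(2.43+0.0971·0.877)/(2.43+0.0971·0.390)] = 25.03·ln(2.515/2.468) = 0.4747 kmol/m³.
Then C_B = (C_{A0}−C_A) − C_C = 0.4867 − 0.4747 = 0.01201 kmol/m³.
S̃_{B/C} = C_B/C_C = 0.01201/0.4747 = 0.0253.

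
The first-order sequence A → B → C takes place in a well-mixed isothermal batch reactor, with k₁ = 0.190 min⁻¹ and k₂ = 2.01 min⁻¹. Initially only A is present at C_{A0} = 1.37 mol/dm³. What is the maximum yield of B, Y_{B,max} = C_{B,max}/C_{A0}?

0.0739

For a first-order series the maximum intermediate yield is C_{B,max}/C_{A0} = (k₁/k₂)^[k₂/(k₂−k₁)].
= (0.190/2.01)^(2.01/(2.01−0.190)) = (0.09453)^(1.104) = 0.07389.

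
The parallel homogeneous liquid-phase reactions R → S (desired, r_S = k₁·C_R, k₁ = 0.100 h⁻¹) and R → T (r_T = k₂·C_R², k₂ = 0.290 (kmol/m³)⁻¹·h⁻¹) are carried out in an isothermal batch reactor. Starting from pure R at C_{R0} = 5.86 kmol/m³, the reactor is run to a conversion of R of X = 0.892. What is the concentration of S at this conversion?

C_R = C_{R0}(1−X) = 0.6329 kmol/m³.
Along a PFR/batch, dC_S/dC_R = −r_S/(r_S+r_T) = −k₁/(k₁+k₂·C_R).
Integrating from C_{R0} to C_R: C_S = (0.100/0.290)·ln[(0.100+0.290·5.86)/(0.100+0.290·0.633)] = 0.3448·ln(1.799/0.2835) = 0.6372 kmol/m³.

0.637 kmol/m³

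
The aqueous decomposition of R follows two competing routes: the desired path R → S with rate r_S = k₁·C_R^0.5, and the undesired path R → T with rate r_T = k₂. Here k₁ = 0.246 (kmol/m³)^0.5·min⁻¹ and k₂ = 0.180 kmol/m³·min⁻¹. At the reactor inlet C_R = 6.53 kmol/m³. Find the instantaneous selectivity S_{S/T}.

S_{S/T} = r_S/r_T = (k₁·C_R^0.5)/(k₂) = (k₁/k₂)·C_R^0.5.
= (0.246×6.530^0.5) / (0.180) = 0.6286/0.1800 = 3.49.

3.49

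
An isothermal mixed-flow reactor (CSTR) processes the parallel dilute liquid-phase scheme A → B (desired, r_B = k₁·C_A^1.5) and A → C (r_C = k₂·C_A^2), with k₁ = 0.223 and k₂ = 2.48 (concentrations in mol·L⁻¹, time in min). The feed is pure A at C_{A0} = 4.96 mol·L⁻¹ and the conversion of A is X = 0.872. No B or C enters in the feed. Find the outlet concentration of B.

Exit C_A = C_{A0}(1−X) = 4.96×0.128 = 0.6349 mol·L⁻¹.
Rates in a CSTR are evaluated at the outlet concentration: r_B = 0.223×0.6349^1.5 = 0.1128, r_C = 2.48×0.6349^2 = 0.9996.
Fraction of consumed A going to B: r_B/(r_B+r_C) = 0.1014.
C_B = 0.1014·C_{A0}·X = 0.1014×4.96×0.872 = 0.439 mol·L⁻¹.

0.439 mol·L⁻¹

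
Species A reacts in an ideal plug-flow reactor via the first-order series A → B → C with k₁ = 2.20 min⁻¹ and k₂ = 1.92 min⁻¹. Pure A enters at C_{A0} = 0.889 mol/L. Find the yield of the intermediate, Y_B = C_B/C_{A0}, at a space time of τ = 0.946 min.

For first-order series with pure A initially, C_B(τ) = k₁C_{A0}/(k₂−k₁)·(e^(−k₁τ) − e^(−k₂τ)).
e^(−k₁τ) = e^(−2.20×0.946) = e^(−2.081) = 0.1248; e^(−k₂τ) = e^(−1.816) = 0.1626.
C_B = 2.20×0.889/(1.92−2.20) × (0.1248−0.1626) = (-6.985)×(-0.03784) = 0.2643 mol/L.
Y_B = C_B/C_{A0} = 0.2643/0.889 = 0.297.

0.297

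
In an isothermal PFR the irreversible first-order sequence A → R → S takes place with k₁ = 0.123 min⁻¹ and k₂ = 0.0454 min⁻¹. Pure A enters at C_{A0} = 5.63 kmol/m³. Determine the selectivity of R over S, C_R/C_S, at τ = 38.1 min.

For first-order series with pure A initially, C_R(τ) = k₁C_{A0}/(k₂−k₁)·(e^(−k₁τ) − e^(−k₂τ)).
e^(−k₁τ) = e^(−0.123×38.1) = e^(−4.686) = 0.009221; e^(−k₂τ) = e^(−1.730) = 0.1773.
C_R = 0.123×5.63/(0.0454−0.123) × (0.009221−0.1773) = (-8.924)×(-0.1681) = 1.500 kmol/m³.
C_A = C_{A0}e^(−k₁τ) = 0.05191 kmol/m³, so C_S = C_{A0}−C_A−C_R = 4.078 kmol/m³; C_R/C_S = 0.368.

0.368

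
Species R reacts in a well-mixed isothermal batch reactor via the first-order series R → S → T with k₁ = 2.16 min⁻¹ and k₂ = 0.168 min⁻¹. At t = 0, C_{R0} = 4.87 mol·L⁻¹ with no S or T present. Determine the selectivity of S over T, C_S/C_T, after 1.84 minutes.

3.77

Solving the coupled first-order balances gives C_S(t) = [k₁/(k₂−k₁)]·C_{R0}·(e^(−k₁t) − e^(−k₂t)).
e^(−k₁t) = e^(−2.16×1.84) = e^(−3.974) = 0.01879; e^(−k₂t) = e^(−0.3091) = 0.7341.
C_S = 2.16×4.87/(0.168−2.16) × (0.01879−0.7341) = (-5.281)×(-0.7153) = 3.777 mol·L⁻¹.
C_R = C_{R0}e^(−k₁t) = 0.09151 mol·L⁻¹, so C_T = C_{R0}−C_R−C_S = 1.001 mol·L⁻¹; C_S/C_T = 3.77.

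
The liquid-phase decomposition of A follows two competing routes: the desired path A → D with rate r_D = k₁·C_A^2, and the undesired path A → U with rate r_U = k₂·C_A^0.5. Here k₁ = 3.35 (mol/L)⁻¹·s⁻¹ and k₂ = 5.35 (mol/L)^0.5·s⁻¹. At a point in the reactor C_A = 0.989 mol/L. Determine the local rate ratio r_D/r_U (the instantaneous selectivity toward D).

S_{D/U} = r_D/r_U = (k₁·C_A^2)/(k₂·C_A^0.5) = (k₁/k₂)·C_A^1.5.
= (3.35×0.9890^2) / (5.35×0.9890^0.5) = 3.277/5.320 = 0.616.

0.616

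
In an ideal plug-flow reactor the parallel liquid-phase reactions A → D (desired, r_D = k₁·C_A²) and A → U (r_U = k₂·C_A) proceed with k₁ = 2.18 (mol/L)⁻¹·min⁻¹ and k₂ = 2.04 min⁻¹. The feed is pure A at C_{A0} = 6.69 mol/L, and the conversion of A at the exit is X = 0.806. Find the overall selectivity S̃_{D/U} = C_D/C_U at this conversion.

3.69

C_A = C_{A0}(1−X) = 1.298 mol/L.
Along a PFR/batch, dC_U/dC_A = −r_U/(r_D+r_U) = −k₂/(k₂+k₁·C_A).
Integrating from C_{A0} to C_A: C_U = (2.04/2.18)·ln[(2.04+2.18·6.69)/(2.04+2.18·1.30)] = 0.9358·ln(16.62/4.869) = 1.149 mol/L.
Then C_D = (C_{A0}−C_A) − C_U = 5.392 − 1.149 = 4.243 mol/L.
S̃_{D/U} = C_D/C_U = 4.243/1.149 = 3.69.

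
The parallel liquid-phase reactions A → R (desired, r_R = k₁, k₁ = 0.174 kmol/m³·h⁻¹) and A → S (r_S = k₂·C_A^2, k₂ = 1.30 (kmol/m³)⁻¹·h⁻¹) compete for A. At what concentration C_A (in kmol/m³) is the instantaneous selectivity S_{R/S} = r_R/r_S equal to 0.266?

0.709 kmol/m³

S_{R/S} = (k₁/k₂)·C_A^-2 ⇒ C_A = (S·k₂/k₁)^(-0.5).
= (0.266×1.30/0.174)^(-0.5) = (1.987)^(-0.5) = 0.709 kmol/m³.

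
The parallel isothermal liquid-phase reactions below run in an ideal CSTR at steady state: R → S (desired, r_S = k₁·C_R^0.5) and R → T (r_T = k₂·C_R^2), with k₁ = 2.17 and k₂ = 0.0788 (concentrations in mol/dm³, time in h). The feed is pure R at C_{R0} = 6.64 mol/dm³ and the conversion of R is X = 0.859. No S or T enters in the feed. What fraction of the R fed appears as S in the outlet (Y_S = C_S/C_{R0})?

Exit C_R = C_{R0}(1−X) = 6.64×0.141 = 0.9362 mol/dm³.
In a CSTR the entire volume is at exit conditions, so r_S = 2.17×0.9362^0.5 = 2.100 and r_T = 0.0788×0.9362^2 = 0.06907.
Fraction of consumed R going to S: r_S/(r_S+r_T) = 0.9682.
C_S = 0.9682·C_{R0}·X = 0.9682×6.64×0.859 = 5.52 mol/dm³; Y_S = C_S/C_{R0} = 0.832.

0.832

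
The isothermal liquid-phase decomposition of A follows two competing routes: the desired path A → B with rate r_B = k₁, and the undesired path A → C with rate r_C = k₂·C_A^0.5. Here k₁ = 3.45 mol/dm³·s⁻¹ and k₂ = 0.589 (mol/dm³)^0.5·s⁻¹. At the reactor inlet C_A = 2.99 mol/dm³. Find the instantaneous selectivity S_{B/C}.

S_{B/C} = r_B/r_C = (k₁)/(k₂·C_A^0.5) = (k₁/k₂)·C_A^-0.5.
= (3.45) / (0.589×2.990^0.5) = 3.450/1.018 = 3.39.
The undesired path is higher order in A, so low C_A (CSTR or dilute feed) favours B.

3.39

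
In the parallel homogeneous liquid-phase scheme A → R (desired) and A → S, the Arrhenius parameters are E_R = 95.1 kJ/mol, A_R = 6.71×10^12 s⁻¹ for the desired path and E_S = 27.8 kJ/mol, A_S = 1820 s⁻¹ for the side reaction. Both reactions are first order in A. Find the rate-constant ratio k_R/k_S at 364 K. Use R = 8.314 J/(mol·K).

Since both paths have the same order in A, the concentration cancels and S_{R/S} = k_R/k_S = (A_R/A_S)·exp[(E_S−E_R)/(RT)].
(E_S−E_R)/(RT) = (27.8−95.1)×10³/(8.314×364) = -67300/3026 = -22.24.
k_R/k_S = (6.71×10^12/1820)·exp(-22.24) = 3.687×10^9 × 2.198×10^-10 = 0.810.
Since E_R > E_S, raising the temperature improves selectivity toward R.

0.810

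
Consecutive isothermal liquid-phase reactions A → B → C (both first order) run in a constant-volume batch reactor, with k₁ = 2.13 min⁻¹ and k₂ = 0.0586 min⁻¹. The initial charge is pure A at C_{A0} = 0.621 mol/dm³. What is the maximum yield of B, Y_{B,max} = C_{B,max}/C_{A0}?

0.903

At the optimum, C_{B,max}/C_{A0} = (k₁/k₂)^[k₂/(k₂−k₁)].
= (2.13/0.0586)^(0.0586/(0.0586−2.13)) = (36.35)^(-0.02829) = 0.9033.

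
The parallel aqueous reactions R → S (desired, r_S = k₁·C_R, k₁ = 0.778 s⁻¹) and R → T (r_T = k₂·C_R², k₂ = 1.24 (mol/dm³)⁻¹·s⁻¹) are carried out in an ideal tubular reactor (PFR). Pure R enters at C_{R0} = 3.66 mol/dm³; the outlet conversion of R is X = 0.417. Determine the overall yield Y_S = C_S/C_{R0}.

C_R = C_{R0}(1−X) = 2.134 mol/dm³.
Along a PFR/batch, dC_S/dC_R = −r_S/(r_S+r_T) = −k₁/(k₁+k₂·C_R).
Integrating from C_{R0} to C_R: C_S = (0.778/1.24)·ln[(0.778+1.24·3.66)/(0.778+1.24·2.13)] = 0.6274·ln(5.316/3.424) = 0.2761 mol/dm³.
Y_S = C_S/C_{R0} = 0.2761/3.66 = 0.0754.

0.0754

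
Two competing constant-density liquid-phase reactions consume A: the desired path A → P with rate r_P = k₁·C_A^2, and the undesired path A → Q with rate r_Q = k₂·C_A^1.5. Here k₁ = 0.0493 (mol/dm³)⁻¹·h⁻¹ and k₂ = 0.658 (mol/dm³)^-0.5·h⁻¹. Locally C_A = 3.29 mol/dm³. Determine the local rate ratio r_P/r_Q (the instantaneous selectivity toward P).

0.136

S_{P/Q} = r_P/r_Q = (k₁·C_A^2)/(k₂·C_A^1.5) = (k₁/k₂)·C_A^0.5.
= (0.0493×3.290^2) / (0.658×3.290^1.5) = 0.5336/3.927 = 0.136.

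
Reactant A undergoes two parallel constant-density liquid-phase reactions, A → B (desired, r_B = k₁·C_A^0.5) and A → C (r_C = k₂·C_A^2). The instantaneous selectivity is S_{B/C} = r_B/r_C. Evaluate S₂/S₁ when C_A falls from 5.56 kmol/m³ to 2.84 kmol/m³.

S_{B/C} = (k₁/k₂)·C_A^-1.5, so S₂/S₁ = (C_{A,2}/C_{A,1})^-1.5.
= (2.84/5.56)^(-1.5) = (0.5108)^(-1.5) = 2.74.
Selectivity toward B rises as C_A falls — low-concentration operation is favoured.

2.74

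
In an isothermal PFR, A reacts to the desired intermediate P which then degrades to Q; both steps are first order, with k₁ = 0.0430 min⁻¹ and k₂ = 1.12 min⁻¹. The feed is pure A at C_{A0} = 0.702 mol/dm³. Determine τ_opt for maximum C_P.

For first-order series the maximum of C_P occurs at τ_opt = ln(k₂/k₁)/(k₂−k₁).
= ln(1.12/0.0430)/(1.12−0.0430) = ln(26.05)/1.077 = 3.260/1.077 = 3.03 min.

3.03 min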